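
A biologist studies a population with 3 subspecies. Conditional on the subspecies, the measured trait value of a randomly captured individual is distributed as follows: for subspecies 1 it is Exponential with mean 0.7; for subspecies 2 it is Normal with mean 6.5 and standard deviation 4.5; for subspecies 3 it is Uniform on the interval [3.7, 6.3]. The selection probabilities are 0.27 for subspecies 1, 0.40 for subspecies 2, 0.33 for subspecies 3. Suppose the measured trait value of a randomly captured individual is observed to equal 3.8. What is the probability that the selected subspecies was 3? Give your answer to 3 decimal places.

Likelihoods f(3.8 | ·): 1: 0.00627052; 2: 0.0740499; 3: 0.384615.
Posterior ∝ prior × likelihood. Numerator for 3: 0.33·0.384615 = 0.126923.
Normalizing constant: 0.27·0.00627052 + 0.4·0.0740499 + 0.33·0.384615 = 0.158236.
P(3 | observation) = 0.126923 / 0.158236 = 0.802112.

0.802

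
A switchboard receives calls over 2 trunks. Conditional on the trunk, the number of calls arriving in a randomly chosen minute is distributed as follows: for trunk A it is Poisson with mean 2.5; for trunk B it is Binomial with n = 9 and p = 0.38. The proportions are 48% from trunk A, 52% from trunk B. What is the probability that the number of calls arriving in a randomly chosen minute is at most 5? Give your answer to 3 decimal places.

Conditional on each trunk, P(X ≤ 5): A: 0.957979; B: 0.921298.
By total probability, P(X ≤ 5) = 0.48·0.957979 + 0.52·0.921298 = 0.938905.

0.939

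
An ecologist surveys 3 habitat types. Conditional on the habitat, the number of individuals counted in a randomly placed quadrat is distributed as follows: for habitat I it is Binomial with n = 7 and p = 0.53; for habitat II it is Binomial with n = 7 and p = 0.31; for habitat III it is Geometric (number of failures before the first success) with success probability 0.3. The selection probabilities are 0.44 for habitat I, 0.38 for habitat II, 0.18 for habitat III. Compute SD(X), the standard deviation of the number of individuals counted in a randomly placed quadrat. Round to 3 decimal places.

1.812

Per component, I: μ=3.71, E[X²]=15.5078; II: μ=2.17, E[X²]=6.2062; III: μ=2.33333, E[X²]=13.2222.
E[X] = 0.44·3.71 + 0.38·2.17 + 0.18·2.33333 = 2.877.
E[X²] = 0.44·15.5078 + 0.38·6.2062 + 0.18·13.2222 = 11.5618.
Var(X) = E[X²] − (E[X])² = 11.5618 − 8.27713 = 3.28466.
SD(X) = √3.28466 = 1.81236.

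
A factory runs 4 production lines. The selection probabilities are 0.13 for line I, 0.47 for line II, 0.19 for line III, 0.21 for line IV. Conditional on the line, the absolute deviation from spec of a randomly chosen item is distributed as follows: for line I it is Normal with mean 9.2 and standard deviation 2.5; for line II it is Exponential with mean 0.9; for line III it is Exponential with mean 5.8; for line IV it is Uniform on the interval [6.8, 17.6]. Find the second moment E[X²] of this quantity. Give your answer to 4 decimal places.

58.6579

For each component E[X²] = Var + (mean)², giving I: 90.89; II: 1.62; III: 67.28; IV: 158.56.
Overall E[X²] = 0.13·90.89 + 0.47·1.62 + 0.19·67.28 + 0.21·158.56 = 58.6579.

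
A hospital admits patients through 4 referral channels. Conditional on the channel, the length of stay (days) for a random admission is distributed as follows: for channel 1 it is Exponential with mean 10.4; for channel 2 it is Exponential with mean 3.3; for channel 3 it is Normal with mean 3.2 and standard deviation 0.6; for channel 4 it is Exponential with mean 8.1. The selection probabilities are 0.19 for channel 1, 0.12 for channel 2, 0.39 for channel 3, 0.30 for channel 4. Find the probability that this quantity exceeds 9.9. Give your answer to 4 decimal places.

Conditional on each channel, P(X > 9.9): 1: 0.385998; 2: 0.0497871; 3: 0; 4: 0.294575.
By total probability, P(X > 9.9) = 0.19·0.385998 + 0.12·0.0497871 + 0.39·0 + 0.3·0.294575 = 0.167687.

0.1677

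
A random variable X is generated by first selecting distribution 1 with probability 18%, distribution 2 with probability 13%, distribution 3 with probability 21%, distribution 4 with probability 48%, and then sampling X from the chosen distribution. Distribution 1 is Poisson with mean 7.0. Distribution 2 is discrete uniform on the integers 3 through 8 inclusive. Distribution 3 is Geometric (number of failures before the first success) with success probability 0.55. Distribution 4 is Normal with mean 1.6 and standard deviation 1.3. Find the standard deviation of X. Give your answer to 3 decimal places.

Per component, 1: μ=7, E[X²]=56; 2: μ=5.5, E[X²]=33.1667; 3: μ=0.818182, E[X²]=2.15702; 4: μ=1.6, E[X²]=4.25.
E[X] = 0.18·7 + 0.13·5.5 + 0.21·0.818182 + 0.48·1.6 = 2.91482.
E[X²] = 0.18·56 + 0.13·33.1667 + 0.21·2.15702 + 0.48·4.25 = 16.8846.
Var(X) = E[X²] − (E[X])² = 16.8846 − 8.49617 = 8.38848.
SD(X) = √8.38848 = 2.89629.

2.896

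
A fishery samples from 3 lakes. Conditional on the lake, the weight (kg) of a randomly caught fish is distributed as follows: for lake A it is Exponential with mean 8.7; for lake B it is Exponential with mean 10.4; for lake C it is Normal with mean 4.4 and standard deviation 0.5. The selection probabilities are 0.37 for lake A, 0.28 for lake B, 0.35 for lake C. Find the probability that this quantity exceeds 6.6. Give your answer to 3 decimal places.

0.322

Conditional on each lake, P(X > 6.6): A: 0.468312; B: 0.530139; C: 5.41254e-06.
By total probability, P(X > 6.6) = 0.37·0.468312 + 0.28·0.530139 + 0.35·5.41254e-06 = 0.321716.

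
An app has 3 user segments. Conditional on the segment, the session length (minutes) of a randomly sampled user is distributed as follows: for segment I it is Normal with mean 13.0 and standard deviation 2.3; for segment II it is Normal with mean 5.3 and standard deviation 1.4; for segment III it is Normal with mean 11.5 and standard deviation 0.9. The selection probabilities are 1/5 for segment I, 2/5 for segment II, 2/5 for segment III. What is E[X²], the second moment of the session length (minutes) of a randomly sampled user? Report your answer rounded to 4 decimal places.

For each component E[X²] = Var + (mean)², giving I: 174.29; II: 30.05; III: 133.06.
Overall E[X²] = 0.2·174.29 + 0.4·30.05 + 0.4·133.06 = 100.102.

100.1020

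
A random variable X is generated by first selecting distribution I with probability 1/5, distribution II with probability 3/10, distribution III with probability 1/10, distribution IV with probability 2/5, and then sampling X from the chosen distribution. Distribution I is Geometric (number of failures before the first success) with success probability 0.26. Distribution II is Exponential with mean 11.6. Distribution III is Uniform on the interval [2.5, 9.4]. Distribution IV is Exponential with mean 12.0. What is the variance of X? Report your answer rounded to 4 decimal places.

Per component, I: μ=2.84615, E[X²]=19.0473; II: μ=11.6, E[X²]=269.12; III: μ=5.95, E[X²]=39.37; IV: μ=12, E[X²]=288.
E[X] = 0.2·2.84615 + 0.3·11.6 + 0.1·5.95 + 0.4·12 = 9.44423.
E[X²] = 0.2·19.0473 + 0.3·269.12 + 0.1·39.37 + 0.4·288 = 203.682.
Var(X) = E[X²] − (E[X])² = 203.682 − 89.1935 = 114.489.

114.4890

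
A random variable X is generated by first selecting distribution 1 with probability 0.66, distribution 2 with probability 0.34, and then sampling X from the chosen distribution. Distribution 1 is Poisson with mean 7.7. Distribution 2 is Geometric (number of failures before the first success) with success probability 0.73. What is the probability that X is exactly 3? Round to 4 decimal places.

0.0276

Conditional on each component, P(X = 3): 1: 0.0344551; 2: 0.0143686.
By total probability, P(X = 3) = 0.66·0.0344551 + 0.34·0.0143686 = 0.0276257.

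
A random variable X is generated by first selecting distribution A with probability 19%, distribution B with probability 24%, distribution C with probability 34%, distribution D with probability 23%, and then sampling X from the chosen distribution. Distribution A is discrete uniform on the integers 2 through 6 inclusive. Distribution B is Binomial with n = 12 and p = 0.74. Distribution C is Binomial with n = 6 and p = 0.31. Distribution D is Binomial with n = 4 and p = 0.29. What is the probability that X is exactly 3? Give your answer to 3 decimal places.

Conditional on each component, P(X = 3): A: 0.2; B: 0.000484036; C: 0.195732; D: 0.0692648.
By total probability, P(X = 3) = 0.19·0.2 + 0.24·0.000484036 + 0.34·0.195732 + 0.23·0.0692648 = 0.120596.

0.121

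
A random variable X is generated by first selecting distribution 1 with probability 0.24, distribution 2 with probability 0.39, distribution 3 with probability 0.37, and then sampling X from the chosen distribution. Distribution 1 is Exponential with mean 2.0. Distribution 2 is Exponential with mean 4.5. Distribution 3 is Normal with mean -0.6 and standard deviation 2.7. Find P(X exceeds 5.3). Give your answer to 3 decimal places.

0.142

Conditional on each component, P(X > 5.3): 1: 0.0706512; 2: 0.307962; 3: 0.0144376.
By total probability, P(X > 5.3) = 0.24·0.0706512 + 0.39·0.307962 + 0.37·0.0144376 = 0.142404.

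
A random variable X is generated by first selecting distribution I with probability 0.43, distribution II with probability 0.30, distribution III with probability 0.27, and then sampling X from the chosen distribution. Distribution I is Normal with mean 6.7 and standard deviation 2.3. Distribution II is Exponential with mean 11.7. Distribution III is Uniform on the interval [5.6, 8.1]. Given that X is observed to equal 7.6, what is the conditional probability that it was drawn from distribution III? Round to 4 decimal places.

0.5670

Likelihoods f(7.6 | ·): I: 0.160669; II: 0.0446384; III: 0.4.
Posterior ∝ prior × likelihood. Numerator for III: 0.27·0.4 = 0.108.
Normalizing constant: 0.43·0.160669 + 0.3·0.0446384 + 0.27·0.4 = 0.190479.
P(III | observation) = 0.108 / 0.190479 = 0.566991.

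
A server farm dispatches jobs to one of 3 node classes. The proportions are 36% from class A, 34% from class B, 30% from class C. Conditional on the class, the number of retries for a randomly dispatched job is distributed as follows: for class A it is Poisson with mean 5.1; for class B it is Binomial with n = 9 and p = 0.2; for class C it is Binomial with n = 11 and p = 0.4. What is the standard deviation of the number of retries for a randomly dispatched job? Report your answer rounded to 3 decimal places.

Per component, A: μ=5.1, E[X²]=31.11; B: μ=1.8, E[X²]=4.68; C: μ=4.4, E[X²]=22.
E[X] = 0.36·5.1 + 0.34·1.8 + 0.3·4.4 = 3.768.
E[X²] = 0.36·31.11 + 0.34·4.68 + 0.3·22 = 19.3908.
Var(X) = E[X²] − (E[X])² = 19.3908 − 14.1978 = 5.19298.
SD(X) = √5.19298 = 2.27881.

2.279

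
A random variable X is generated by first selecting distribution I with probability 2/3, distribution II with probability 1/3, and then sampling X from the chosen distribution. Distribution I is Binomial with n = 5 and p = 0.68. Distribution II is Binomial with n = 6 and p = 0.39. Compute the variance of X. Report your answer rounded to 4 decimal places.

1.4508

Per component, I: μ=3.4, E[X²]=12.648; II: μ=2.34, E[X²]=6.903.
E[X] = 0.666667·3.4 + 0.333333·2.34 = 3.04667.
E[X²] = 0.666667·12.648 + 0.333333·6.903 = 10.733.
Var(X) = E[X²] − (E[X])² = 10.733 − 9.28218 = 1.45082.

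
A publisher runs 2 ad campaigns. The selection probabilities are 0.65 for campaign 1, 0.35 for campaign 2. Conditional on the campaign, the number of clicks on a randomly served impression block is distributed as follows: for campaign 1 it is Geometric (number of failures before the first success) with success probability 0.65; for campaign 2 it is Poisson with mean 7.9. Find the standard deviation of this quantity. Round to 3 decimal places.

3.954

Per component, 1: μ=0.538462, E[X²]=1.11834; 2: μ=7.9, E[X²]=70.31.
E[X] = 0.65·0.538462 + 0.35·7.9 = 3.115.
E[X²] = 0.65·1.11834 + 0.35·70.31 = 25.3354.
Var(X) = E[X²] − (E[X])² = 25.3354 − 9.70323 = 15.6322.
SD(X) = √15.6322 = 3.95376.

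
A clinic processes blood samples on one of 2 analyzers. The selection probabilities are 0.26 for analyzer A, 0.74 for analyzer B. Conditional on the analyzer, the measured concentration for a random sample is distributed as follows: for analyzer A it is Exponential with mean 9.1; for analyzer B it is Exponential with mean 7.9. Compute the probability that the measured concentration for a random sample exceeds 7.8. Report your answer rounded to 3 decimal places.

Conditional on each analyzer, P(X > 7.8): A: 0.424373; B: 0.372566.
By total probability, P(X > 7.8) = 0.26·0.424373 + 0.74·0.372566 = 0.386036.

0.386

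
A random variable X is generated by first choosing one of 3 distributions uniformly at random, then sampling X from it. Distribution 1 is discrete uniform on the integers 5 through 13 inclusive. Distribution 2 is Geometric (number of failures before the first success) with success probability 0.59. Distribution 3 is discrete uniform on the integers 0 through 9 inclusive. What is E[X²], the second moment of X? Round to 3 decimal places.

For each component E[X²] = Var + (mean)², giving 1: 87.6667; 2: 1.66073; 3: 28.5.
Overall E[X²] = 0.333333·87.6667 + 0.333333·1.66073 + 0.333333·28.5 = 39.2758.

39.276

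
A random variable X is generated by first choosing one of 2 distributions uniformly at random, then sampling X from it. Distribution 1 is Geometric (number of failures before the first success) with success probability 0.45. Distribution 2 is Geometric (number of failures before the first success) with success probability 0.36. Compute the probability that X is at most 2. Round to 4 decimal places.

0.7857

Conditional on each component, P(X ≤ 2): 1: 0.833625; 2: 0.737856.
By total probability, P(X ≤ 2) = 0.5·0.833625 + 0.5·0.737856 = 0.78574.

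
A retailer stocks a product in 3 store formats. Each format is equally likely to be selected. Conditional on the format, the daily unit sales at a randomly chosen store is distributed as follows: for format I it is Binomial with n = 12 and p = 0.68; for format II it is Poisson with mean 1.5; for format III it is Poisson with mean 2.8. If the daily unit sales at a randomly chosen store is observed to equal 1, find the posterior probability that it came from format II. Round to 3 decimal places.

Likelihoods P(X=1 | ·): I: 2.93995e-05; II: 0.334695; III: 0.170268.
Posterior ∝ prior × likelihood. Numerator for II: 0.333333·0.334695 = 0.111565.
Normalizing constant: 0.333333·2.93995e-05 + 0.333333·0.334695 + 0.333333·0.170268 = 0.168331.
P(II | observation) = 0.111565 / 0.168331 = 0.662772.

0.663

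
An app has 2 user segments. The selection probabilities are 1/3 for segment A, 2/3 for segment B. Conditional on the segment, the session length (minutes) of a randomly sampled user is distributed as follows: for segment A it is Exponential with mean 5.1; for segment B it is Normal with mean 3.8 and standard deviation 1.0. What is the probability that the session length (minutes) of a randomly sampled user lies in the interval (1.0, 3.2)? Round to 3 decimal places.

0.277

Conditional on each segment, P(1.0 < X < 3.2): A: 0.287997; B: 0.271698.
By total probability, P(1.0 < X < 3.2) = 0.333333·0.287997 + 0.666667·0.271698 = 0.277131.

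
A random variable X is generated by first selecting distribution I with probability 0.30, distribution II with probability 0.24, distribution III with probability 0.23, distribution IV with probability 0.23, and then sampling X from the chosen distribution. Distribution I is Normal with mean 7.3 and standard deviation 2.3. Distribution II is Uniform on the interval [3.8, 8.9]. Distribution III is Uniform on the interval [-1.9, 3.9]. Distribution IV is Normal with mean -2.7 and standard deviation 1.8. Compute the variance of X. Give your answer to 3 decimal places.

Per component, I: μ=7.3, E[X²]=58.58; II: μ=6.35, E[X²]=42.49; III: μ=1, E[X²]=3.80333; IV: μ=-2.7, E[X²]=10.53.
E[X] = 0.3·7.3 + 0.24·6.35 + 0.23·1 + 0.23·-2.7 = 3.323.
E[X²] = 0.3·58.58 + 0.24·42.49 + 0.23·3.80333 + 0.23·10.53 = 31.0683.
Var(X) = E[X²] − (E[X])² = 31.0683 − 11.0423 = 20.0259.

20.026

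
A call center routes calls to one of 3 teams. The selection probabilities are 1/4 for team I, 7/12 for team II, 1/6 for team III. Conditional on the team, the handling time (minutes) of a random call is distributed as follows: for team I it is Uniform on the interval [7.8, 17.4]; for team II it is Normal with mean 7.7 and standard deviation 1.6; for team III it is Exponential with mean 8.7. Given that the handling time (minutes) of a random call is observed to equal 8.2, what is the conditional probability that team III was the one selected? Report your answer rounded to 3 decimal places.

0.043

Likelihoods f(8.2 | ·): I: 0.104167; II: 0.237457; III: 0.0447864.
Posterior ∝ prior × likelihood. Numerator for III: 0.166667·0.0447864 = 0.00746439.
Normalizing constant: 0.25·0.104167 + 0.583333·0.237457 + 0.166667·0.0447864 = 0.172022.
P(III | observation) = 0.00746439 / 0.172022 = 0.043392.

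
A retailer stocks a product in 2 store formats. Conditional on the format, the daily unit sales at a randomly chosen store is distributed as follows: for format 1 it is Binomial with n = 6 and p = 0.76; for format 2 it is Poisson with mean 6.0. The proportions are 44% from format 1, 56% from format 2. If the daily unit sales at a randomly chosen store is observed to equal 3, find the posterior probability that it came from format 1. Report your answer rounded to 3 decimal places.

0.517

Likelihoods P(X=3 | ·): 1: 0.121368; 2: 0.0892351.
Posterior ∝ prior × likelihood. Numerator for 1: 0.44·0.121368 = 0.053402.
Normalizing constant: 0.44·0.121368 + 0.56·0.0892351 = 0.103374.
P(1 | observation) = 0.053402 / 0.103374 = 0.516592.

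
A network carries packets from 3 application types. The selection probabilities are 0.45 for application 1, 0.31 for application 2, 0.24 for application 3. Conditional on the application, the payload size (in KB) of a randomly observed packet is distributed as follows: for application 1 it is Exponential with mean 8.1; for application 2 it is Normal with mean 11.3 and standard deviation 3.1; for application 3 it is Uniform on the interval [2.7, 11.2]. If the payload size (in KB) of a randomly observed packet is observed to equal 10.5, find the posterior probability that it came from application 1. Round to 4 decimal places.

0.1853

Likelihoods f(10.5 | ·): 1: 0.0337707; 2: 0.124476; 3: 0.117647.
Posterior ∝ prior × likelihood. Numerator for 1: 0.45·0.0337707 = 0.0151968.
Normalizing constant: 0.45·0.0337707 + 0.31·0.124476 + 0.24·0.117647 = 0.0820198.
P(1 | observation) = 0.0151968 / 0.0820198 = 0.185283.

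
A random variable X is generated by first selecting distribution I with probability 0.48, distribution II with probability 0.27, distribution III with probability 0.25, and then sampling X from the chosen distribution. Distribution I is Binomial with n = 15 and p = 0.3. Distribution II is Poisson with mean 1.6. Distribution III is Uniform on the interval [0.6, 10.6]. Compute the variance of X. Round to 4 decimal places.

6.3425

Per component, I: μ=4.5, E[X²]=23.4; II: μ=1.6, E[X²]=4.16; III: μ=5.6, E[X²]=39.6933.
E[X] = 0.48·4.5 + 0.27·1.6 + 0.25·5.6 = 3.992.
E[X²] = 0.48·23.4 + 0.27·4.16 + 0.25·39.6933 = 22.2785.
Var(X) = E[X²] − (E[X])² = 22.2785 − 15.9361 = 6.34247.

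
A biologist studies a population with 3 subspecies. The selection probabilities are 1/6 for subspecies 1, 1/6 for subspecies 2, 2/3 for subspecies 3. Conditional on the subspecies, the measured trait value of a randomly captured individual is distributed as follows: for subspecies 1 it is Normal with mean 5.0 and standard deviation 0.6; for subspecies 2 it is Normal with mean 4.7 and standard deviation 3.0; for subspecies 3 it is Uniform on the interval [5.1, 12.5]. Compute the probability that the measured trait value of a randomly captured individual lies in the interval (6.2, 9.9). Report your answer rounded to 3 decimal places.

0.382

Conditional on each subspecies, P(6.2 < X < 9.9): 1: 0.0227501; 2: 0.267019; 3: 0.5.
By total probability, P(6.2 < X < 9.9) = 0.166667·0.0227501 + 0.166667·0.267019 + 0.666667·0.5 = 0.381628.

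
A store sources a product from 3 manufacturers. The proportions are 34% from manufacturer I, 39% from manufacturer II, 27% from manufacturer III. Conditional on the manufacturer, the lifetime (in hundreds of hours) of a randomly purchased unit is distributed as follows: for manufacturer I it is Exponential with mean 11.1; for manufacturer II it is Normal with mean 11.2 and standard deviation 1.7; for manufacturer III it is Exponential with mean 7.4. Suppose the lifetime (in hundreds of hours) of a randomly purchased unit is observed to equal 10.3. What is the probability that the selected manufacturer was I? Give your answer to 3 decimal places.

Likelihoods f(10.3 | ·): I: 0.0356191; II: 0.203986; III: 0.0335952.
Posterior ∝ prior × likelihood. Numerator for I: 0.34·0.0356191 = 0.0121105.
Normalizing constant: 0.34·0.0356191 + 0.39·0.203986 + 0.27·0.0335952 = 0.100736.
P(I | observation) = 0.0121105 / 0.100736 = 0.120221.

0.120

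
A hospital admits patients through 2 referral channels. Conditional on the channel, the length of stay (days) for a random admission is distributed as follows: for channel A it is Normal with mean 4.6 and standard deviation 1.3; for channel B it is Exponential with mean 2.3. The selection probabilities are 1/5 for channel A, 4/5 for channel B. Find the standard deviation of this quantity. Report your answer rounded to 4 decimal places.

Per component, A: μ=4.6, E[X²]=22.85; B: μ=2.3, E[X²]=10.58.
E[X] = 0.2·4.6 + 0.8·2.3 = 2.76.
E[X²] = 0.2·22.85 + 0.8·10.58 = 13.034.
Var(X) = E[X²] − (E[X])² = 13.034 − 7.6176 = 5.4164.
SD(X) = √5.4164 = 2.32732.

2.3273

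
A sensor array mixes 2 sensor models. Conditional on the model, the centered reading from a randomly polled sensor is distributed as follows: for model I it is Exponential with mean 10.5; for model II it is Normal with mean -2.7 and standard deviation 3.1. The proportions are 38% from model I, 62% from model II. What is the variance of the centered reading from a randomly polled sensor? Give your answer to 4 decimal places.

Per component, I: μ=10.5, E[X²]=220.5; II: μ=-2.7, E[X²]=16.9.
E[X] = 0.38·10.5 + 0.62·-2.7 = 2.316.
E[X²] = 0.38·220.5 + 0.62·16.9 = 94.268.
Var(X) = E[X²] − (E[X])² = 94.268 − 5.36386 = 88.9041.

88.9041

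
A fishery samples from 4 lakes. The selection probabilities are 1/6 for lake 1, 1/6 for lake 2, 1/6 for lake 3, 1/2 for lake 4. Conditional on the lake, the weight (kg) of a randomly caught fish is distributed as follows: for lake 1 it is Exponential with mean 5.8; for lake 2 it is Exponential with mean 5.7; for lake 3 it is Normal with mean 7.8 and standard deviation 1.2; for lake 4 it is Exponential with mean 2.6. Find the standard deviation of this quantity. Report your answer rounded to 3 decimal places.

Per component, 1: μ=5.8, E[X²]=67.28; 2: μ=5.7, E[X²]=64.98; 3: μ=7.8, E[X²]=62.28; 4: μ=2.6, E[X²]=13.52.
E[X] = 0.166667·5.8 + 0.166667·5.7 + 0.166667·7.8 + 0.5·2.6 = 4.51667.
E[X²] = 0.166667·67.28 + 0.166667·64.98 + 0.166667·62.28 + 0.5·13.52 = 39.1833.
Var(X) = E[X²] − (E[X])² = 39.1833 − 20.4003 = 18.7831.
SD(X) = √18.7831 = 4.33394.

4.334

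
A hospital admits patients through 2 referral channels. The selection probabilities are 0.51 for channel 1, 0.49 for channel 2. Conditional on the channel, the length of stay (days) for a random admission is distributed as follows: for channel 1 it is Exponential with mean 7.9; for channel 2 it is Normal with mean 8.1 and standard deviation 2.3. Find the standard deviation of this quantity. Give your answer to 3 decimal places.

Per component, 1: μ=7.9, E[X²]=124.82; 2: μ=8.1, E[X²]=70.9.
E[X] = 0.51·7.9 + 0.49·8.1 = 7.998.
E[X²] = 0.51·124.82 + 0.49·70.9 = 98.3992.
Var(X) = E[X²] − (E[X])² = 98.3992 − 63.968 = 34.4312.
SD(X) = √34.4312 = 5.86781.

5.868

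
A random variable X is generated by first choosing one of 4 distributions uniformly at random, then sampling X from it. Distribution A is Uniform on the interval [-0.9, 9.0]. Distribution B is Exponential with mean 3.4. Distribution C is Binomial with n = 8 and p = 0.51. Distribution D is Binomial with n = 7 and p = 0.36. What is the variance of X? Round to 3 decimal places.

6.237

Per component, A: μ=4.05, E[X²]=24.57; B: μ=3.4, E[X²]=23.12; C: μ=4.08, E[X²]=18.6456; D: μ=2.52, E[X²]=7.9632.
E[X] = 0.25·4.05 + 0.25·3.4 + 0.25·4.08 + 0.25·2.52 = 3.5125.
E[X²] = 0.25·24.57 + 0.25·23.12 + 0.25·18.6456 + 0.25·7.9632 = 18.5747.
Var(X) = E[X²] − (E[X])² = 18.5747 − 12.3377 = 6.23704.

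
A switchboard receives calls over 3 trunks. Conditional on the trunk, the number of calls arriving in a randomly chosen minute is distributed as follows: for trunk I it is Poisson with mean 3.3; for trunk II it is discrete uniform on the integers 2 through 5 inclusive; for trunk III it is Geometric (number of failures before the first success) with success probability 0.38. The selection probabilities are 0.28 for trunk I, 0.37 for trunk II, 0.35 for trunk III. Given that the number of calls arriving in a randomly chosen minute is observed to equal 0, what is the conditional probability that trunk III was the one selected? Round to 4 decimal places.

Likelihoods P(X=0 | ·): I: 0.0368832; II: 0; III: 0.38.
Posterior ∝ prior × likelihood. Numerator for III: 0.35·0.38 = 0.133.
Normalizing constant: 0.28·0.0368832 + 0.37·0 + 0.35·0.38 = 0.143327.
P(III | observation) = 0.133 / 0.143327 = 0.927946.

0.9279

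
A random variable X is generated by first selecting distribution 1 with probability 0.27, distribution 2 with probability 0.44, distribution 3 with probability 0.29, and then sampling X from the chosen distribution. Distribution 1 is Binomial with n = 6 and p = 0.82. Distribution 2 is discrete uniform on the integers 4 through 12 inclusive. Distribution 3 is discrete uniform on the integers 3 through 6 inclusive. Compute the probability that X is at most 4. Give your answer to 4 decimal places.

Conditional on each component, P(X ≤ 4): 1: 0.295594; 2: 0.111111; 3: 0.5.
By total probability, P(X ≤ 4) = 0.27·0.295594 + 0.44·0.111111 + 0.29·0.5 = 0.273699.

0.2737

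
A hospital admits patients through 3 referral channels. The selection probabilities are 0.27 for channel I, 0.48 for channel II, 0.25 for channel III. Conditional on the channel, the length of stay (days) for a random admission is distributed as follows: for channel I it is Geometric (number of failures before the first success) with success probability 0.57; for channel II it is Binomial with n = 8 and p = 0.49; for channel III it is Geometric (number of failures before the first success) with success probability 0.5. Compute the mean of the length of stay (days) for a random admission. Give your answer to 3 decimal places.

2.335

Component means — I: 0.754386; II: 3.92; III: 1.
E[X] = 0.27·0.754386 + 0.48·3.92 + 0.25·1 = 2.33528.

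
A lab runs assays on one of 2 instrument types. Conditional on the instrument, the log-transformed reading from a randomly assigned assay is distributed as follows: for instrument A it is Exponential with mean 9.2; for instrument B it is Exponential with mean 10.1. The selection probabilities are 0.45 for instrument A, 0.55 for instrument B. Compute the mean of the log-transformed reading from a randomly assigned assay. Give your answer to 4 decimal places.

9.6950

Component means — A: 9.2; B: 10.1.
E[X] = 0.45·9.2 + 0.55·10.1 = 9.695.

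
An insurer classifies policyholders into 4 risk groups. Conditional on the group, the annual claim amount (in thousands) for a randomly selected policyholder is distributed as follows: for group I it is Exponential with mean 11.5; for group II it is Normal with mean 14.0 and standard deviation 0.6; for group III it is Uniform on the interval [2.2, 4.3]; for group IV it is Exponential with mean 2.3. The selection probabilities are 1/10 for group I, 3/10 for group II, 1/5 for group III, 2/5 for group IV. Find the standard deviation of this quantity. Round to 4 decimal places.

6.6249

Per component, I: μ=11.5, E[X²]=264.5; II: μ=14, E[X²]=196.36; III: μ=3.25, E[X²]=10.93; IV: μ=2.3, E[X²]=10.58.
E[X] = 0.1·11.5 + 0.3·14 + 0.2·3.25 + 0.4·2.3 = 6.92.
E[X²] = 0.1·264.5 + 0.3·196.36 + 0.2·10.93 + 0.4·10.58 = 91.776.
Var(X) = E[X²] − (E[X])² = 91.776 − 47.8864 = 43.8896.
SD(X) = √43.8896 = 6.62492.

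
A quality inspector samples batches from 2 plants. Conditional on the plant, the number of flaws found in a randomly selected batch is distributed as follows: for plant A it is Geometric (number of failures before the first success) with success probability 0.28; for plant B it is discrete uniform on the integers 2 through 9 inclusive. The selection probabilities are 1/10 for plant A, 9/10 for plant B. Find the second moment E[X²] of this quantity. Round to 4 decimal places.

For each component E[X²] = Var + (mean)², giving A: 15.7959; B: 35.5.
Overall E[X²] = 0.1·15.7959 + 0.9·35.5 = 33.5296.

33.5296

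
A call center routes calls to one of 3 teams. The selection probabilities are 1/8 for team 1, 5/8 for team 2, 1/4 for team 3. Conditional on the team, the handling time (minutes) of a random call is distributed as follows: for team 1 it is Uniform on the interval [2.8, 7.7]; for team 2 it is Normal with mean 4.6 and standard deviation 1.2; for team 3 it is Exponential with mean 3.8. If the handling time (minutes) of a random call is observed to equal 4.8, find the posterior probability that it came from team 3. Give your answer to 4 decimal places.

Likelihoods f(4.8 | ·): 1: 0.204082; 2: 0.327866; 3: 0.0744104.
Posterior ∝ prior × likelihood. Numerator for 3: 0.25·0.0744104 = 0.0186026.
Normalizing constant: 0.125·0.204082 + 0.625·0.327866 + 0.25·0.0744104 = 0.249029.
P(3 | observation) = 0.0186026 / 0.249029 = 0.0747005.

0.0747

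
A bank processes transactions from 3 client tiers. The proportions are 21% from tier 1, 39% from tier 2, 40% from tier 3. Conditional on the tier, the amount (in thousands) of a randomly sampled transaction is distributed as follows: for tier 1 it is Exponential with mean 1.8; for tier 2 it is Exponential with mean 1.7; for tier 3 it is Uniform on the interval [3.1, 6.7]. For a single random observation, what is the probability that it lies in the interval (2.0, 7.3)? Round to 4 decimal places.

Conditional on each tier, P(2.0 < X < 7.3): 1: 0.311867; 2: 0.294717; 3: 1.
By total probability, P(2.0 < X < 7.3) = 0.21·0.311867 + 0.39·0.294717 + 0.4·1 = 0.580432.

0.5804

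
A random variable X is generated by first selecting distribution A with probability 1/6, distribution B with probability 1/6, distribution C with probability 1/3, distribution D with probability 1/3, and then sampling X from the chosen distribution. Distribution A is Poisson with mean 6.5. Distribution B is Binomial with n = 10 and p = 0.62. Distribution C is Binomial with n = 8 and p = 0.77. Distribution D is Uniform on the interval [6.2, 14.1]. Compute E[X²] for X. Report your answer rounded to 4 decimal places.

64.1196

For each component E[X²] = Var + (mean)², giving A: 48.75; B: 40.796; C: 39.3624; D: 108.223.
Overall E[X²] = 0.166667·48.75 + 0.166667·40.796 + 0.333333·39.3624 + 0.333333·108.223 = 64.1196.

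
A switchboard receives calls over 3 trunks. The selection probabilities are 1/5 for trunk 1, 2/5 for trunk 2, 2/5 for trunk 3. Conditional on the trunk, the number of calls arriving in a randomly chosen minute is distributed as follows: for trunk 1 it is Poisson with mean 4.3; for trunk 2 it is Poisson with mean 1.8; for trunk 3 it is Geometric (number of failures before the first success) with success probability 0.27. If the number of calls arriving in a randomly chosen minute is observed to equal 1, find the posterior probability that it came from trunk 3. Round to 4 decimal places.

0.3763

Likelihoods P(X=1 | ·): 1: 0.0583448; 2: 0.297538; 3: 0.1971.
Posterior ∝ prior × likelihood. Numerator for 3: 0.4·0.1971 = 0.07884.
Normalizing constant: 0.2·0.0583448 + 0.4·0.297538 + 0.4·0.1971 = 0.209524.
P(3 | observation) = 0.07884 / 0.209524 = 0.376281.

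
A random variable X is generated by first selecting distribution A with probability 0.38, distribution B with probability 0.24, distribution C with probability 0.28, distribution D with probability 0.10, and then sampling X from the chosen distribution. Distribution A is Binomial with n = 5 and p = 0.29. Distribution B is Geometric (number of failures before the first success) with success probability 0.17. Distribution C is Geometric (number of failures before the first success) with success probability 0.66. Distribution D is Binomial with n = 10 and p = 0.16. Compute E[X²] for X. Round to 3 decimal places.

For each component E[X²] = Var + (mean)², giving A: 3.132; B: 52.5571; C: 1.04591; D: 3.904.
Overall E[X²] = 0.38·3.132 + 0.24·52.5571 + 0.28·1.04591 + 0.1·3.904 = 14.4871.

14.487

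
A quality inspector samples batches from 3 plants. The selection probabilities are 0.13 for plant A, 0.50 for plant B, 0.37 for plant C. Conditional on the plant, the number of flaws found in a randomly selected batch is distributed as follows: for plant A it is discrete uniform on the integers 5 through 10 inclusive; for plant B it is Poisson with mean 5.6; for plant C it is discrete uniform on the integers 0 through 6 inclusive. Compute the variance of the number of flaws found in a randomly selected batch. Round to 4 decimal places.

7.1184

Per component, A: μ=7.5, E[X²]=59.1667; B: μ=5.6, E[X²]=36.96; C: μ=3, E[X²]=13.
E[X] = 0.13·7.5 + 0.5·5.6 + 0.37·3 = 4.885.
E[X²] = 0.13·59.1667 + 0.5·36.96 + 0.37·13 = 30.9817.
Var(X) = E[X²] − (E[X])² = 30.9817 − 23.8632 = 7.11844.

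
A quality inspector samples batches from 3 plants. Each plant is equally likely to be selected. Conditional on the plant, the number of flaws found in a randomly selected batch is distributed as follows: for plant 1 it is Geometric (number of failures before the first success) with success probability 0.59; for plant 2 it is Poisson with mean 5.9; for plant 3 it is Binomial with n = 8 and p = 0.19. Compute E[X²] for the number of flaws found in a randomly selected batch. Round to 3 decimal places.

15.304

For each component E[X²] = Var + (mean)², giving 1: 1.66073; 2: 40.71; 3: 3.5416.
Overall E[X²] = 0.333333·1.66073 + 0.333333·40.71 + 0.333333·3.5416 = 15.3041.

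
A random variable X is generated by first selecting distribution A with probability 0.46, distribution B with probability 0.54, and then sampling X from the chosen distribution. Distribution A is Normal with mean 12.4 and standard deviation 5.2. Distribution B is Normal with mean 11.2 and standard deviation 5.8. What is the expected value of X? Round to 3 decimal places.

Component means — A: 12.4; B: 11.2.
E[X] = 0.46·12.4 + 0.54·11.2 = 11.752.

11.752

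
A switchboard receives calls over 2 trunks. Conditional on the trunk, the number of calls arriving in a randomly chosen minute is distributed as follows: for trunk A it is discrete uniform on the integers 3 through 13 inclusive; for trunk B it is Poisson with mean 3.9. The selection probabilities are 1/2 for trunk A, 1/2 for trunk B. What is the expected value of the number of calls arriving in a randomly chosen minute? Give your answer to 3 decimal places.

Component means — A: 8; B: 3.9.
E[X] = 0.5·8 + 0.5·3.9 = 5.95.

5.950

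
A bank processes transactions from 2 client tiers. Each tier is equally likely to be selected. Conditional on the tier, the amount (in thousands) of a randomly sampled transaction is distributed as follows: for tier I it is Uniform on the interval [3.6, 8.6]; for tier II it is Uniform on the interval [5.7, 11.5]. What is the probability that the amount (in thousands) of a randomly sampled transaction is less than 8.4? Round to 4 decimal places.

0.7128

Conditional on each tier, P(X < 8.4): I: 0.96; II: 0.465517.
By total probability, P(X < 8.4) = 0.5·0.96 + 0.5·0.465517 = 0.712759.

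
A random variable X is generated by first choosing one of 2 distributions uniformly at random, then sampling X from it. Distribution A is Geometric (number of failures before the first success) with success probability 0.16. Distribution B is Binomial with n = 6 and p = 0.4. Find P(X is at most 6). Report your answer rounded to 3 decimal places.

0.852

Conditional on each component, P(X ≤ 6): A: 0.70491; B: 1.
By total probability, P(X ≤ 6) = 0.5·0.70491 + 0.5·1 = 0.852455.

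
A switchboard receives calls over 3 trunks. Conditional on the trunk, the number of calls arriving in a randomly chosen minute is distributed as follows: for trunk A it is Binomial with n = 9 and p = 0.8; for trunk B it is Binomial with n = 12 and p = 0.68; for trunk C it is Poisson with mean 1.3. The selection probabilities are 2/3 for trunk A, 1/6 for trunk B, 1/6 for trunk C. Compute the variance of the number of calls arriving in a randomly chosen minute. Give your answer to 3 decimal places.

6.889

Per component, A: μ=7.2, E[X²]=53.28; B: μ=8.16, E[X²]=69.1968; C: μ=1.3, E[X²]=2.99.
E[X] = 0.666667·7.2 + 0.166667·8.16 + 0.166667·1.3 = 6.37667.
E[X²] = 0.666667·53.28 + 0.166667·69.1968 + 0.166667·2.99 = 47.5511.
Var(X) = E[X²] − (E[X])² = 47.5511 − 40.6619 = 6.88926.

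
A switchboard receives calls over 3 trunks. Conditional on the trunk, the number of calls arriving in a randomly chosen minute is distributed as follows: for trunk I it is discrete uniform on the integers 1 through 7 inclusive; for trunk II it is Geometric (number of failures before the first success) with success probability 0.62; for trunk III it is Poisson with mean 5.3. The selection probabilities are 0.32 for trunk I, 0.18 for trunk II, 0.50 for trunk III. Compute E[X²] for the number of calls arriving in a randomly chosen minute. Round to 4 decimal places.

For each component E[X²] = Var + (mean)², giving I: 20; II: 1.3642; III: 33.39.
Overall E[X²] = 0.32·20 + 0.18·1.3642 + 0.5·33.39 = 23.3406.

23.3406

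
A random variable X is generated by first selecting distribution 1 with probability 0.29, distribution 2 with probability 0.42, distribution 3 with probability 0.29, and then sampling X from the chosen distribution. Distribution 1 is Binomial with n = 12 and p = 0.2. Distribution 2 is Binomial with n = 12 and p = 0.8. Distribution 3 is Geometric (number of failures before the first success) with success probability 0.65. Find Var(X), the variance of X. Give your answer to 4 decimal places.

18.2102

Per component, 1: μ=2.4, E[X²]=7.68; 2: μ=9.6, E[X²]=94.08; 3: μ=0.538462, E[X²]=1.11834.
E[X] = 0.29·2.4 + 0.42·9.6 + 0.29·0.538462 = 4.88415.
E[X²] = 0.29·7.68 + 0.42·94.08 + 0.29·1.11834 = 42.0651.
Var(X) = E[X²] − (E[X])² = 42.0651 − 23.855 = 18.2102.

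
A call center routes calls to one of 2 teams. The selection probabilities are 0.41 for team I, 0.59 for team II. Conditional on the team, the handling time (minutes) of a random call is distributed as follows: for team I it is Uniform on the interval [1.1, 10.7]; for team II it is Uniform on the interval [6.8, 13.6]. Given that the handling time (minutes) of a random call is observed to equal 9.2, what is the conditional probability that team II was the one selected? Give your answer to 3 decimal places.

0.670

Likelihoods f(9.2 | ·): I: 0.104167; II: 0.147059.
Posterior ∝ prior × likelihood. Numerator for II: 0.59·0.147059 = 0.0867647.
Normalizing constant: 0.41·0.104167 + 0.59·0.147059 = 0.129473.
P(II | observation) = 0.0867647 / 0.129473 = 0.670137.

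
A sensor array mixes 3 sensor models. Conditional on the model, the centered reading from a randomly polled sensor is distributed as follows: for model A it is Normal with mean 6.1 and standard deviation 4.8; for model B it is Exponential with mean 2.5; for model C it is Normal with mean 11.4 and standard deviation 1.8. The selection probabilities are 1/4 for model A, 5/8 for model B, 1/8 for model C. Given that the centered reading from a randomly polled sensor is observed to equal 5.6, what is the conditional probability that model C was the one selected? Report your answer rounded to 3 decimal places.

0.003

Likelihoods f(5.6 | ·): A: 0.0826633; B: 0.0425834; C: 0.00123327.
Posterior ∝ prior × likelihood. Numerator for C: 0.125·0.00123327 = 0.000154159.
Normalizing constant: 0.25·0.0826633 + 0.625·0.0425834 + 0.125·0.00123327 = 0.0474346.
P(C | observation) = 0.000154159 / 0.0474346 = 0.00324993.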